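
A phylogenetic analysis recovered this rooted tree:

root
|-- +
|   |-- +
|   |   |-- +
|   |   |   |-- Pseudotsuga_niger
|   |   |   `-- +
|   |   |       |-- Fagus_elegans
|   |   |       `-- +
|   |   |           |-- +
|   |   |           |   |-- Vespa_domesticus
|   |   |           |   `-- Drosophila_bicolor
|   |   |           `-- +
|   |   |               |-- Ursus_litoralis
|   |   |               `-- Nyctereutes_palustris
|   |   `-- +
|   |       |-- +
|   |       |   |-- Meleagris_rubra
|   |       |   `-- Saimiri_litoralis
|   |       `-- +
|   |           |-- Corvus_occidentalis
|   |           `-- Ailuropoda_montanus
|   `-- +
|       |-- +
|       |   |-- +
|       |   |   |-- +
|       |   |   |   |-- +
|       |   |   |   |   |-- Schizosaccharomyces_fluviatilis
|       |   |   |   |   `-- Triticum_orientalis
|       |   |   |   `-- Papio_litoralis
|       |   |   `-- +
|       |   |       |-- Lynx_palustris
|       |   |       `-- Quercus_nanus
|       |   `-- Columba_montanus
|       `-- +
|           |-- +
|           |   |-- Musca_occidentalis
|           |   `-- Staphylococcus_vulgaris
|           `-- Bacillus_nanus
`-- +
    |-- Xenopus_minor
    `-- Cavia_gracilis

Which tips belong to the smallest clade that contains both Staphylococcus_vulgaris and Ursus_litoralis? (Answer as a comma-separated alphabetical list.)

Tracing Staphylococcus_vulgaris: it sits inside (Musca_occidentalis,Staphylococcus_vulgaris).
Tracing Ursus_litoralis: it sits inside (Ursus_litoralis,Nyctereutes_palustris).
The smallest clade enclosing both is (((Pseudotsuga_niger,(Fagus_elegans,((Vespa_domesticus,Drosophila_bicolor),(Ursus_litoralis,Nyctereutes_palustris)))),((Meleagris_rubra,Saimiri_litoralis),(Corvus_occidentalis,Ailuropoda_montanus))),(((((Schizosaccharomyces_fluviatilis,Triticum_orientalis),Papio_litoralis),(Lynx_palustris,Quercus_nanus)),Columba_montanus),((Musca_occidentalis,Staphylococcus_vulgaris),Bacillus_nanus))); the answer is its 19 terminal taxa in alphabetical order.

Ailuropoda_montanus, Bacillus_nanus, Columba_montanus, Corvus_occidentalis, Drosophila_bicolor, Fagus_elegans, Lynx_palustris, Meleagris_rubra, Musca_occidentalis, Nyctereutes_palustris, Papio_litoralis, Pseudotsuga_niger, Quercus_nanus, Saimiri_litoralis, Schizosaccharomyces_fluviatilis, Staphylococcus_vulgaris, Triticum_orientalis, Ursus_litoralis, Vespa_domesticus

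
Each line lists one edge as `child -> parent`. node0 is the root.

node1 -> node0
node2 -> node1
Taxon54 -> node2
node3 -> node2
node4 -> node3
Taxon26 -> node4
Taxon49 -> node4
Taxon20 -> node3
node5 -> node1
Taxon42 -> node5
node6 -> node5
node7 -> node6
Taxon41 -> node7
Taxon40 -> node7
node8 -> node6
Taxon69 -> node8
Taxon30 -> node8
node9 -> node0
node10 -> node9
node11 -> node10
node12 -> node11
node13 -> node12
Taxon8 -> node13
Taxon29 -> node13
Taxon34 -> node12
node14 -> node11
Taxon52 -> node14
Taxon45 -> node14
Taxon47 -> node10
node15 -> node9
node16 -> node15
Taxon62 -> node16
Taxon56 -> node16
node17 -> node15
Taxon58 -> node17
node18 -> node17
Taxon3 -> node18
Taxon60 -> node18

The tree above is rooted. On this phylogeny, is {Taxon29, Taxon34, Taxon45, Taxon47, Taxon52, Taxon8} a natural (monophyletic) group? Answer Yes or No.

Yes

The most recent common ancestor of these taxa subtends ((((Taxon8,Taxon29),Taxon34),(Taxon52,Taxon45)),Taxon47).
That clade has exactly 6 tips — every listed taxon and nothing else — so the group is monophyletic.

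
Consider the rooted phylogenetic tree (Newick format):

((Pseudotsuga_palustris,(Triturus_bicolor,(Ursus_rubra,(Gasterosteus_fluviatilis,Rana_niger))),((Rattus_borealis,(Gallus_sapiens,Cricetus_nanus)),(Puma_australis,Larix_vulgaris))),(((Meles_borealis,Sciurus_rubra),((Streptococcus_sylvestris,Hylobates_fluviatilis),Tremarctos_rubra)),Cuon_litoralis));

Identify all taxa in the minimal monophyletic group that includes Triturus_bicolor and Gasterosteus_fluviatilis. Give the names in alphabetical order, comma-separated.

Tracing Triturus_bicolor: it sits inside (Triturus_bicolor,(Ursus_rubra,(Gasterosteus_fluviatilis,Rana_niger))).
Tracing Gasterosteus_fluviatilis: it sits inside (Gasterosteus_fluviatilis,Rana_niger).
The smallest clade enclosing both is (Triturus_bicolor,(Ursus_rubra,(Gasterosteus_fluviatilis,Rana_niger))); the answer is its 4 terminal taxa in alphabetical order.

Gasterosteus_fluviatilis, Rana_niger, Triturus_bicolor, Ursus_rubra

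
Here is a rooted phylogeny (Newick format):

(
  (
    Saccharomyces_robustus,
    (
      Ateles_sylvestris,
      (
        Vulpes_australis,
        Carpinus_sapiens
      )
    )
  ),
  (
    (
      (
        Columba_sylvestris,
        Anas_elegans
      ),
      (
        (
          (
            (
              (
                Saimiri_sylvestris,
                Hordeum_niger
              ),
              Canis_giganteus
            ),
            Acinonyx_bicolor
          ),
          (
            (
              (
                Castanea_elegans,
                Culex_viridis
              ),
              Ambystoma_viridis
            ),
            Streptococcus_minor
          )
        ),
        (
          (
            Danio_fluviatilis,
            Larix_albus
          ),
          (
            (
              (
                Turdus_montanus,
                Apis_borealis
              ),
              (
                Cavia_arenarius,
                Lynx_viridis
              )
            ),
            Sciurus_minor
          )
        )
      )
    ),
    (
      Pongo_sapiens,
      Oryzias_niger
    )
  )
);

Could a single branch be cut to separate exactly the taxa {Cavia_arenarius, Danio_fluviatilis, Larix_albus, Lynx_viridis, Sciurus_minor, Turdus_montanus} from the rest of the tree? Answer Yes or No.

No

The MRCA of the listed taxa subtends ((Danio_fluviatilis,Larix_albus),(((Turdus_montanus,Apis_borealis),(Cavia_arenarius,Lynx_viridis)),Sciurus_minor)).
That clade also contains Apis_borealis, which is not in the proposed group, so the group is not monophyletic.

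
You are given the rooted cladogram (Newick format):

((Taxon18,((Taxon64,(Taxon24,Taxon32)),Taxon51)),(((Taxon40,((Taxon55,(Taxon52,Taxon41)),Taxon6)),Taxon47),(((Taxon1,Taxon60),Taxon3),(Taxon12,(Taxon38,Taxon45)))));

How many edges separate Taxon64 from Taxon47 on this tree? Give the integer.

7

The MRCA of Taxon64 and Taxon47 is the root of the tree.
From Taxon64 up to that node: 4 branches. From Taxon47 up to the same node: 3 branches. Total: 4 + 3 = 7.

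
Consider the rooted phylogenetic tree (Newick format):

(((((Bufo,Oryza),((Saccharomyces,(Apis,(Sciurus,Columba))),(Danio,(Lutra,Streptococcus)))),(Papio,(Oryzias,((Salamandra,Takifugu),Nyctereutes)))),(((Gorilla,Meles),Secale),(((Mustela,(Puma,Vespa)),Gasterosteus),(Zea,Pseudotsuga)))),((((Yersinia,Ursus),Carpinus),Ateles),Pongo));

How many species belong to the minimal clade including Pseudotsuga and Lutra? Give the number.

23

The MRCA of Pseudotsuga and Lutra is the node subtending ((((Bufo,Oryza),((Saccharomyces,(Apis,(Sciurus,Columba))),(Danio,(Lutra,Streptococcus)))),(Papio,(Oryzias,((Salamandra,Takifugu),Nyctereutes)))),(((Gorilla,Meles),Secale),(((Mustela,(Puma,Vespa)),Gasterosteus),(Zea,Pseudotsuga)))).
That clade contains 23 terminal taxa: Apis, Bufo, Columba, Danio, Gasterosteus, Gorilla, Lutra, Meles, Mustela, Nyctereutes, Oryza, Oryzias, Papio, Pseudotsuga, Puma, Saccharomyces, Salamandra, Sciurus, Secale, Streptococcus, Takifugu, Vespa, Zea.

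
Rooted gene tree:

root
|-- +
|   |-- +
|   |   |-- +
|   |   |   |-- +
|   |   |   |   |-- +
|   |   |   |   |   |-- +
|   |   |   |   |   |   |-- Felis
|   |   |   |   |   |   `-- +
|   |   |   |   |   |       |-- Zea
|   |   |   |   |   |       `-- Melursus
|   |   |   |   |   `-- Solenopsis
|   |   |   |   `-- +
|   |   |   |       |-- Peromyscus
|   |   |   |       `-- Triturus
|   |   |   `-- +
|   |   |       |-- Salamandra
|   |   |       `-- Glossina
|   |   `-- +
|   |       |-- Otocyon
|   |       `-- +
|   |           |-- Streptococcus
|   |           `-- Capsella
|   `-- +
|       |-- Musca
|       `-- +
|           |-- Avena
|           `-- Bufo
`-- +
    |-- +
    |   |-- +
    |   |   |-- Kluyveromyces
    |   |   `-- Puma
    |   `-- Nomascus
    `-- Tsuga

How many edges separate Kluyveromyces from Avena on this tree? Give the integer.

8

The MRCA of Kluyveromyces and Avena is the root of the tree.
From Kluyveromyces up to that node: 4 branches. From Avena up to the same node: 4 branches. Total: 4 + 4 = 8.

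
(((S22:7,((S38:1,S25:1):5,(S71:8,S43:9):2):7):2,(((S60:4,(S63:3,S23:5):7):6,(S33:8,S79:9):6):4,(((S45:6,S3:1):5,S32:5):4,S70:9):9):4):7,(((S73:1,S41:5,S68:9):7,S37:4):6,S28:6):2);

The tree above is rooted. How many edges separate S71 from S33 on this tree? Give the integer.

The MRCA of S71 and S33 is the node subtending ((S22,((S38,S25),(S71,S43))),(((S60,(S63,S23)),(S33,S79)),(((S45,S3),S32),S70))).
From S71 up to that node: 4 branches. From S33 up to the same node: 4 branches. Total: 4 + 4 = 8.

8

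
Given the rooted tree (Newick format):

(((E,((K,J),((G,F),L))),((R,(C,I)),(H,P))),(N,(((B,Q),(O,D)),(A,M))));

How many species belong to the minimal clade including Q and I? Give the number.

18

The MRCA of Q and I is the root, so the clade is the entire tree.
That clade contains 18 terminal taxa: A, B, C, D, E, F, G, H, I, J, K, L, M, N, O, P, Q, R.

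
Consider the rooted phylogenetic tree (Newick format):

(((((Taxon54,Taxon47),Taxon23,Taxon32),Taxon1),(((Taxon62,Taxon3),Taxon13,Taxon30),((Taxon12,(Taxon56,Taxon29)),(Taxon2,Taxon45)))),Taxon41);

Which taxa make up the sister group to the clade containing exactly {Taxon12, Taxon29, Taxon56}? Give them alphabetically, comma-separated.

The clade containing exactly {Taxon12, Taxon29, Taxon56} attaches to the tree at the node subtending ((Taxon12,(Taxon56,Taxon29)),(Taxon2,Taxon45)).
The other lineage descending from that same node — the sister group — is (Taxon2,Taxon45); its 2 tips in alphabetical order are the answer.

Taxon2, Taxon45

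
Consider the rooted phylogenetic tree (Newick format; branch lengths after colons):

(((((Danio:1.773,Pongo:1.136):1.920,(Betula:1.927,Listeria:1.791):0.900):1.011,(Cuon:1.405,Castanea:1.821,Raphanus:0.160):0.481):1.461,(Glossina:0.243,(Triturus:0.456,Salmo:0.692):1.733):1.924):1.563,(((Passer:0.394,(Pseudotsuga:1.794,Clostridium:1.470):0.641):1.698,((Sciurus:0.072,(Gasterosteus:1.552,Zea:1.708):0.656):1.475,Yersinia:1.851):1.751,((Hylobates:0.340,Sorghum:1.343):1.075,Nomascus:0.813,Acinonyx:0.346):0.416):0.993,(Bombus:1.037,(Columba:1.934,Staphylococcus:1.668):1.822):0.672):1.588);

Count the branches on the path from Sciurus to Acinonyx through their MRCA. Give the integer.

5

The MRCA of Sciurus and Acinonyx is the node subtending ((Passer,(Pseudotsuga,Clostridium)),((Sciurus,(Gasterosteus,Zea)),Yersinia),((Hylobates,Sorghum),Nomascus,Acinonyx)).
From Sciurus up to that node: 3 branches. From Acinonyx up to the same node: 2 branches. Total: 3 + 2 = 5.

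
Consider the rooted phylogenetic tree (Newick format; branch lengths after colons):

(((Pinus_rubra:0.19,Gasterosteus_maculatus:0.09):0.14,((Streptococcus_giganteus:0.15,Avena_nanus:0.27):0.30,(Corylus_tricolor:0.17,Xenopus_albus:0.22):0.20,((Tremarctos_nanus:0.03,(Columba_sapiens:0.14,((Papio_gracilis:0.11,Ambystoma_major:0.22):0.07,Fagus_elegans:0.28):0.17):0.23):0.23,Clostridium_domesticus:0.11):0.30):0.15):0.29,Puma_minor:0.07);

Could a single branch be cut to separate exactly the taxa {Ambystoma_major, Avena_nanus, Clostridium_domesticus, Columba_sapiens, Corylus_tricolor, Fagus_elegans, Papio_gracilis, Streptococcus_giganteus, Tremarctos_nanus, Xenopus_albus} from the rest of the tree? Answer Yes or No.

Yes

The most recent common ancestor of these taxa subtends ((Streptococcus_giganteus,Avena_nanus),(Corylus_tricolor,Xenopus_albus),((Tremarctos_nanus,(Columba_sapiens,((Papio_gracilis,Ambystoma_major),Fagus_elegans))),Clostridium_domesticus)).
That clade has exactly 10 tips — every listed taxon and nothing else — so the group is monophyletic.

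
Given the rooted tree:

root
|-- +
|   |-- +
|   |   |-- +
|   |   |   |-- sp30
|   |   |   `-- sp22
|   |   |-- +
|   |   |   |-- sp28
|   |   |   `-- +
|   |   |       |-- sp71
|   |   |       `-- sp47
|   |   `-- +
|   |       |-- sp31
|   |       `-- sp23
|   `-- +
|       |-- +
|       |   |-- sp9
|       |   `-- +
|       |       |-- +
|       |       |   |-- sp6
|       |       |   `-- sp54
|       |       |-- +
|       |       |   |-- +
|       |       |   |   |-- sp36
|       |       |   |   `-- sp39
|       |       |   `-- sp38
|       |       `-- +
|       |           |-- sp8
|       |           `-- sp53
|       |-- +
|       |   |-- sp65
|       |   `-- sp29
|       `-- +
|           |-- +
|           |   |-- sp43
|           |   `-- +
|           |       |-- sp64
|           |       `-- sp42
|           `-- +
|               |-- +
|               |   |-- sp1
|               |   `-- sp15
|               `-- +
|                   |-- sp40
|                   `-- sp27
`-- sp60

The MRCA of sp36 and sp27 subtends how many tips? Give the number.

17

The MRCA of sp36 and sp27 is the node subtending ((sp9,((sp6,sp54),((sp36,sp39),sp38),(sp8,sp53))),(sp65,sp29),((sp43,(sp64,sp42)),((sp1,sp15),(sp40,sp27)))).
That clade contains 17 terminal taxa: sp1, sp15, sp27, sp29, sp36, sp38, sp39, sp40, sp42, sp43, sp53, sp54, sp6, sp64, sp65, sp8, sp9.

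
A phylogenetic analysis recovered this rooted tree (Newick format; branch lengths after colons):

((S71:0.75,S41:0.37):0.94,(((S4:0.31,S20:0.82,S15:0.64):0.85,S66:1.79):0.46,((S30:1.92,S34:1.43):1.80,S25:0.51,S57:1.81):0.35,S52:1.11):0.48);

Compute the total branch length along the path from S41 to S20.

The path runs S41 → … → MRCA → … → S20; the MRCA is the root of the tree.
Branch lengths along that path: 0.37 + 0.94 + 0.48 + 0.46 + 0.85 + 0.82 = 3.92.

3.92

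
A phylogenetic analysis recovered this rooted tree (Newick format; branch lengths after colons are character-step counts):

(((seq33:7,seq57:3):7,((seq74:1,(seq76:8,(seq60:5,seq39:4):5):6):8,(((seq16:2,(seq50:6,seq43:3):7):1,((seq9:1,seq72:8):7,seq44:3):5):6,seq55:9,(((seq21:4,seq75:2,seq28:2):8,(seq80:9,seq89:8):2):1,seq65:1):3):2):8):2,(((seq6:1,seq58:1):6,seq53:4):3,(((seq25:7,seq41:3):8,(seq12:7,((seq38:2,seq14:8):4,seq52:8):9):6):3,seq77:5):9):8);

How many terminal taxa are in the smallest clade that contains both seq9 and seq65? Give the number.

13

The MRCA of seq9 and seq65 is the node subtending (((seq16,(seq50,seq43)),((seq9,seq72),seq44)),seq55,(((seq21,seq75,seq28),(seq80,seq89)),seq65)).
That clade contains 13 terminal taxa: seq16, seq21, seq28, seq43, seq44, seq50, seq55, seq65, seq72, seq75, seq80, seq89, seq9.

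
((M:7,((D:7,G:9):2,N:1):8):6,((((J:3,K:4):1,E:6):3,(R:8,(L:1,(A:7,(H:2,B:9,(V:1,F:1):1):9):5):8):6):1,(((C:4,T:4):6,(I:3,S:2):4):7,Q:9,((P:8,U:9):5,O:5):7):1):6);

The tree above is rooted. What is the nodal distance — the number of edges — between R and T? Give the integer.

7

The MRCA of R and T is the node subtending ((((J,K),E),(R,(L,(A,(H,B,(V,F)))))),(((C,T),(I,S)),Q,((P,U),O))).
From R up to that node: 3 branches. From T up to the same node: 4 branches. Total: 3 + 4 = 7.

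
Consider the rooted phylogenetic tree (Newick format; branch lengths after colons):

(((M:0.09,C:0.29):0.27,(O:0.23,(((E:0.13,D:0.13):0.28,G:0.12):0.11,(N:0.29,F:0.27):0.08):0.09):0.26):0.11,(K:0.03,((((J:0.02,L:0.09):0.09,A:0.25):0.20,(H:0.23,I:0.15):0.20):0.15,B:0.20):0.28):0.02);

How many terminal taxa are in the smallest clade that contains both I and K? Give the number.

7

The MRCA of I and K is the node subtending (K,((((J,L),A),(H,I)),B)).
That clade contains 7 terminal taxa: A, B, H, I, J, K, L.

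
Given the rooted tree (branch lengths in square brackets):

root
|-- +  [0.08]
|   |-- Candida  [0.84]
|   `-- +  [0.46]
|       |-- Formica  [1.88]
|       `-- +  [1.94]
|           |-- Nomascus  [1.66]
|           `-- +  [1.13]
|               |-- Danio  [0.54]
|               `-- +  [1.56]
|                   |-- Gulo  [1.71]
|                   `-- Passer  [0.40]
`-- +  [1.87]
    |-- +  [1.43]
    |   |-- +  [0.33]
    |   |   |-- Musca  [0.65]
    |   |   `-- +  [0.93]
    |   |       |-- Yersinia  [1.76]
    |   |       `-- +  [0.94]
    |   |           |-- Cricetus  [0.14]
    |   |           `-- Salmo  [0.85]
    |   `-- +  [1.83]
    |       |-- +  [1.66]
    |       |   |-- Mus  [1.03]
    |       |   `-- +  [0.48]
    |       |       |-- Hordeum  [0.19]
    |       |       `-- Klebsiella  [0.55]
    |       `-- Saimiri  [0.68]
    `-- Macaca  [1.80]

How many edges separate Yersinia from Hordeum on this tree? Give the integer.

The MRCA of Yersinia and Hordeum is the node subtending ((Musca,(Yersinia,(Cricetus,Salmo))),((Mus,(Hordeum,Klebsiella)),Saimiri)).
From Yersinia up to that node: 3 branches. From Hordeum up to the same node: 4 branches. Total: 3 + 4 = 7.

7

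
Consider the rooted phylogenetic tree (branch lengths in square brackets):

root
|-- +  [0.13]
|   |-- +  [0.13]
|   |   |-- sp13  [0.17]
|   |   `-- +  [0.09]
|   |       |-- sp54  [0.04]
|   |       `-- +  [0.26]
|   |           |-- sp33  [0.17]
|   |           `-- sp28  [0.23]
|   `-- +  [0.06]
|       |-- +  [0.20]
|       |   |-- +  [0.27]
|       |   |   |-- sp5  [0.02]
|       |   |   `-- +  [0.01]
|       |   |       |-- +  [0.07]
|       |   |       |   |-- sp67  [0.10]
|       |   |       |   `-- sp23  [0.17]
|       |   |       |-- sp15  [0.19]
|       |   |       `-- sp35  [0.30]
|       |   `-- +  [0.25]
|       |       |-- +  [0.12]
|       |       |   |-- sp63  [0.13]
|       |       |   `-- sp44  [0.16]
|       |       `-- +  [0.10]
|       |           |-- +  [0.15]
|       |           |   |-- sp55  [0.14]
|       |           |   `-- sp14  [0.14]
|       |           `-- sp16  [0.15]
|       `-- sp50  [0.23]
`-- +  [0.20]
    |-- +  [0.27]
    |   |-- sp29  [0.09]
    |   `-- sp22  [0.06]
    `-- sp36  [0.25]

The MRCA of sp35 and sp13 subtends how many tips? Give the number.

15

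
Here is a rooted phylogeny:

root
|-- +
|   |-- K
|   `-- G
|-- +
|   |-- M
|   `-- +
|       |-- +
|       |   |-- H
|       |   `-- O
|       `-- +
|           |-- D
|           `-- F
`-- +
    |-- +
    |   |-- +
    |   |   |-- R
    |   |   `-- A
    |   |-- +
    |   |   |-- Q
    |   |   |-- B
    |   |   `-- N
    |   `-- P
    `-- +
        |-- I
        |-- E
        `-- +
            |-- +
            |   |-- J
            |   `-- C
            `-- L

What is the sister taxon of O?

O attaches to the tree at the node subtending (H,O).
The other lineage descending from that same node — the sister group — is the single tip H.

H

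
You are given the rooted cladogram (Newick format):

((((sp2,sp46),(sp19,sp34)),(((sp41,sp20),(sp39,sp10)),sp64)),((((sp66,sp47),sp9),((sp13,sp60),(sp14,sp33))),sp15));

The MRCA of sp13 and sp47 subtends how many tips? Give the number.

7

The MRCA of sp13 and sp47 is the node subtending (((sp66,sp47),sp9),((sp13,sp60),(sp14,sp33))).
That clade contains 7 terminal taxa: sp13, sp14, sp33, sp47, sp60, sp66, sp9.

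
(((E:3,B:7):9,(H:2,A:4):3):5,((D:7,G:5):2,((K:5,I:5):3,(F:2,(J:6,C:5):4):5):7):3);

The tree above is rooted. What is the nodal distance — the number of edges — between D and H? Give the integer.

The MRCA of D and H is the root of the tree.
From D up to that node: 3 branches. From H up to the same node: 3 branches. Total: 3 + 3 = 6.

6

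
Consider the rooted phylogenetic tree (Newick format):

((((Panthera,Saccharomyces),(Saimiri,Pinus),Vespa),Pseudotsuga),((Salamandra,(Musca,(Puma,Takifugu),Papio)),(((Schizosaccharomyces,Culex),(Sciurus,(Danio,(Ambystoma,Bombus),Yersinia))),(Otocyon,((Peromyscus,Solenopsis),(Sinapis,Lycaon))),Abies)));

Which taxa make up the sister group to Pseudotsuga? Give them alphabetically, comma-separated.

Panthera, Pinus, Saccharomyces, Saimiri, Vespa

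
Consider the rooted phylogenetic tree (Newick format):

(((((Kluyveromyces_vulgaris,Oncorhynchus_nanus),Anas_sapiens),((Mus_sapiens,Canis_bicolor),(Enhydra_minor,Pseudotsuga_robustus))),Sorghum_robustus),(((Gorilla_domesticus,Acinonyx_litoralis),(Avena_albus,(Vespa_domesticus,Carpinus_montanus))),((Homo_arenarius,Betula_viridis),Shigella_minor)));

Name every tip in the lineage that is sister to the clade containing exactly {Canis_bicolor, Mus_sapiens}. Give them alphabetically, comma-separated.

The clade containing exactly {Canis_bicolor, Mus_sapiens} attaches to the tree at the node subtending ((Mus_sapiens,Canis_bicolor),(Enhydra_minor,Pseudotsuga_robustus)).
The other lineage descending from that same node — the sister group — is (Enhydra_minor,Pseudotsuga_robustus); its 2 tips in alphabetical order are the answer.

Enhydra_minor, Pseudotsuga_robustus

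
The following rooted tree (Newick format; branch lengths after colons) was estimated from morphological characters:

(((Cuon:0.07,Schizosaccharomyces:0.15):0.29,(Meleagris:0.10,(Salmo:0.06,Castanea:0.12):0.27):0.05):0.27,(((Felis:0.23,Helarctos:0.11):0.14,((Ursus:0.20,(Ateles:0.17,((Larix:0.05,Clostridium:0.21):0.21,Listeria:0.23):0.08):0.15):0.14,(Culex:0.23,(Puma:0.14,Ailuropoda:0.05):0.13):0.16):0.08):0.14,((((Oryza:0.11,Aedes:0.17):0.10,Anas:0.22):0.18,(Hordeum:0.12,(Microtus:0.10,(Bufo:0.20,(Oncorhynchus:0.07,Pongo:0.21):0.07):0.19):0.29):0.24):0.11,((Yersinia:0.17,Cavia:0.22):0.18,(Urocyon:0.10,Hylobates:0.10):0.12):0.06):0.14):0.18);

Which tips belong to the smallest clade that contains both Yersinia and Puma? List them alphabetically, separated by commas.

Aedes, Ailuropoda, Anas, Ateles, Bufo, Cavia, Clostridium, Culex, Felis, Helarctos, Hordeum, Hylobates, Larix, Listeria, Microtus, Oncorhynchus, Oryza, Pongo, Puma, Urocyon, Ursus, Yersinia

Tracing Yersinia: it sits inside (Yersinia,Cavia).
Tracing Puma: it sits inside (Puma,Ailuropoda).
The smallest clade enclosing both is (((Felis,Helarctos),((Ursus,(Ateles,((Larix,Clostridium),Listeria))),(Culex,(Puma,Ailuropoda)))),((((Oryza,Aedes),Anas),(Hordeum,(Microtus,(Bufo,(Oncorhynchus,Pongo))))),((Yersinia,Cavia),(Urocyon,Hylobates)))); the answer is its 22 terminal taxa in alphabetical order.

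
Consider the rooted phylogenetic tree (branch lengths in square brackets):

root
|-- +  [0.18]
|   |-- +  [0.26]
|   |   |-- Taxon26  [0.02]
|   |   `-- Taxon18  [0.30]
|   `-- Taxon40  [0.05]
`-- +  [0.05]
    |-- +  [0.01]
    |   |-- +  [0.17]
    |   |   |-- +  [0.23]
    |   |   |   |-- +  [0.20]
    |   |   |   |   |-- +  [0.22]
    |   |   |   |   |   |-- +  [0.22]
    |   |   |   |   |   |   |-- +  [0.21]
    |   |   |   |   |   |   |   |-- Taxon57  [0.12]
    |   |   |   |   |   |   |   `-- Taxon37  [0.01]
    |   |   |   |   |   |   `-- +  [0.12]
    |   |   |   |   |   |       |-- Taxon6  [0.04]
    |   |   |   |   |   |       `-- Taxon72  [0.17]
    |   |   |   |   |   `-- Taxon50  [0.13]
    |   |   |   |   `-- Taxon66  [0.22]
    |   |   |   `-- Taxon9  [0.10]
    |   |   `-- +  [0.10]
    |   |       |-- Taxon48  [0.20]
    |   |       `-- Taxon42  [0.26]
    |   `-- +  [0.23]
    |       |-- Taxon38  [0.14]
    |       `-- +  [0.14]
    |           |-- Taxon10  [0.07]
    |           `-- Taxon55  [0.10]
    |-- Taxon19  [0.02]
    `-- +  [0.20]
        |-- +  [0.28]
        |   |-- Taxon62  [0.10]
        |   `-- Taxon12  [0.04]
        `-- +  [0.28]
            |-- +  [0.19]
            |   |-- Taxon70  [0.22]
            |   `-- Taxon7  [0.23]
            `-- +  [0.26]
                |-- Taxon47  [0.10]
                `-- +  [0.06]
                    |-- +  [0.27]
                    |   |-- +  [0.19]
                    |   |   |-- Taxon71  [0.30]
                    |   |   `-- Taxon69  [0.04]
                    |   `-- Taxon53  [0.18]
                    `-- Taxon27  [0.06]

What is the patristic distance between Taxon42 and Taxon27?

The path runs Taxon42 → … → MRCA → … → Taxon27; the MRCA is the node subtending ((((((((Taxon57,Taxon37),(Taxon6,Taxon72)),Taxon50),Taxon66),Taxon9),(Taxon48,Taxon42)),(Taxon38,(Taxon10,Taxon55))),Taxon19,((Taxon62,Taxon12),((Taxon70,Taxon7),(Taxon47,(((Taxon71,Taxon69),Taxon53),Taxon27))))).
Branch lengths along that path: 0.26 + 0.10 + 0.17 + 0.01 + 0.20 + 0.28 + 0.26 + 0.06 + 0.06 = 1.40.

1.40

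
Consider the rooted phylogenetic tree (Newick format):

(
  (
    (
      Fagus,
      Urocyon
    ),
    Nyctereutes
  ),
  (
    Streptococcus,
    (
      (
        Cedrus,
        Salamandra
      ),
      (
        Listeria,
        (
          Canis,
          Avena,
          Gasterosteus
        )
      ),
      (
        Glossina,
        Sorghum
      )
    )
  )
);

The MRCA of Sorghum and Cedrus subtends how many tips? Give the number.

8

The MRCA of Sorghum and Cedrus is the node subtending ((Cedrus,Salamandra),(Listeria,(Canis,Avena,Gasterosteus)),(Glossina,Sorghum)).
That clade contains 8 terminal taxa: Avena, Canis, Cedrus, Gasterosteus, Glossina, Listeria, Salamandra, Sorghum.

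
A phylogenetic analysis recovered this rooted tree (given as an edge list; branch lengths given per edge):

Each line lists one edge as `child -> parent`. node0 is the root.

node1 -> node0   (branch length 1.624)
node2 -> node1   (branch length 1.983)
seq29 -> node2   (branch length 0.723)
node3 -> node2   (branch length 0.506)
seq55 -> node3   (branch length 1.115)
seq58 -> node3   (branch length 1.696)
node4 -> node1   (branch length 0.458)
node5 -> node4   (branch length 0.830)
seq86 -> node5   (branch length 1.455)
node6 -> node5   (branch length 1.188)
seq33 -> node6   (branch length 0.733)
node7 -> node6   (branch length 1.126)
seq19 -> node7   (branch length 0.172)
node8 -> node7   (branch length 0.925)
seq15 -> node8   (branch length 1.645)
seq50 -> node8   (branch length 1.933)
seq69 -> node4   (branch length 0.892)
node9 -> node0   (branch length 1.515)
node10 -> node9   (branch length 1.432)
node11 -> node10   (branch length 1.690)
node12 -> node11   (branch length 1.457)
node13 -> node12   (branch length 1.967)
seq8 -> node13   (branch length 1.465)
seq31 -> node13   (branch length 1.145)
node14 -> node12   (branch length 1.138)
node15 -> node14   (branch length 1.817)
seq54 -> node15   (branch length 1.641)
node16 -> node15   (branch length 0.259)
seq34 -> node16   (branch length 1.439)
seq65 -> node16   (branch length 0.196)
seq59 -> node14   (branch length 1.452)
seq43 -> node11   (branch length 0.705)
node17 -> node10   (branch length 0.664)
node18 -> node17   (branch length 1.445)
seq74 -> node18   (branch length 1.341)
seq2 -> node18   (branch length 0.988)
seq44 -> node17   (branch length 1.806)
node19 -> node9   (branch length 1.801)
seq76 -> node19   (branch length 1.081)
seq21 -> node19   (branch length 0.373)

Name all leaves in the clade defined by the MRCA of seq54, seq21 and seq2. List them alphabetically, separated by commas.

Tracing seq54: it sits inside (seq54,(seq34,seq65)).
Tracing seq21: it sits inside (seq76,seq21).
Tracing seq2: it sits inside (seq74,seq2).
The smallest clade enclosing all 3 is (((((seq8,seq31),((seq54,(seq34,seq65)),seq59)),seq43),((seq74,seq2),seq44)),(seq76,seq21)); the answer is its 12 terminal taxa in alphabetical order.

seq2, seq21, seq31, seq34, seq43, seq44, seq54, seq59, seq65, seq74, seq76, seq8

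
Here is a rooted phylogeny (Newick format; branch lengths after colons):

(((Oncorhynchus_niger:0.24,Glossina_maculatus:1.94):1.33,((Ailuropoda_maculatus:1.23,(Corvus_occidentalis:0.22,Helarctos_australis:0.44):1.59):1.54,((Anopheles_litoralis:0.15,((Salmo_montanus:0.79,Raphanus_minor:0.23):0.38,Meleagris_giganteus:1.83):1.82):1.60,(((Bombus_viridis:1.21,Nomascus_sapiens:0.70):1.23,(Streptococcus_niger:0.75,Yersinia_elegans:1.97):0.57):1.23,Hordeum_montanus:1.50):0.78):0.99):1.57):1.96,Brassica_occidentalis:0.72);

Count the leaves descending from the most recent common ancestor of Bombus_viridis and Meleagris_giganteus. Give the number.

The MRCA of Bombus_viridis and Meleagris_giganteus is the node subtending ((Anopheles_litoralis,((Salmo_montanus,Raphanus_minor),Meleagris_giganteus)),(((Bombus_viridis,Nomascus_sapiens),(Streptococcus_niger,Yersinia_elegans)),Hordeum_montanus)).
That clade contains 9 terminal taxa: Anopheles_litoralis, Bombus_viridis, Hordeum_montanus, Meleagris_giganteus, Nomascus_sapiens, Raphanus_minor, Salmo_montanus, Streptococcus_niger, Yersinia_elegans.

9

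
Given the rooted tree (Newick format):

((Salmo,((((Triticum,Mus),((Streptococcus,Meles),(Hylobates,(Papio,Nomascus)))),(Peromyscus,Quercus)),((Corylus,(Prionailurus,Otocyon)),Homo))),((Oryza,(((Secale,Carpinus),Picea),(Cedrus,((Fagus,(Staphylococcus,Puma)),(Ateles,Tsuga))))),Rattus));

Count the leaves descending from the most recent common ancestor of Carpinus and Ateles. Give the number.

The MRCA of Carpinus and Ateles is the node subtending (((Secale,Carpinus),Picea),(Cedrus,((Fagus,(Staphylococcus,Puma)),(Ateles,Tsuga)))).
That clade contains 9 terminal taxa: Ateles, Carpinus, Cedrus, Fagus, Picea, Puma, Secale, Staphylococcus, Tsuga.

9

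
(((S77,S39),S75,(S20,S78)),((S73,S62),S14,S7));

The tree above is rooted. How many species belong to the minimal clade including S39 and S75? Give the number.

5

The MRCA of S39 and S75 is the node subtending ((S77,S39),S75,(S20,S78)).
That clade contains 5 terminal taxa: S20, S39, S75, S77, S78.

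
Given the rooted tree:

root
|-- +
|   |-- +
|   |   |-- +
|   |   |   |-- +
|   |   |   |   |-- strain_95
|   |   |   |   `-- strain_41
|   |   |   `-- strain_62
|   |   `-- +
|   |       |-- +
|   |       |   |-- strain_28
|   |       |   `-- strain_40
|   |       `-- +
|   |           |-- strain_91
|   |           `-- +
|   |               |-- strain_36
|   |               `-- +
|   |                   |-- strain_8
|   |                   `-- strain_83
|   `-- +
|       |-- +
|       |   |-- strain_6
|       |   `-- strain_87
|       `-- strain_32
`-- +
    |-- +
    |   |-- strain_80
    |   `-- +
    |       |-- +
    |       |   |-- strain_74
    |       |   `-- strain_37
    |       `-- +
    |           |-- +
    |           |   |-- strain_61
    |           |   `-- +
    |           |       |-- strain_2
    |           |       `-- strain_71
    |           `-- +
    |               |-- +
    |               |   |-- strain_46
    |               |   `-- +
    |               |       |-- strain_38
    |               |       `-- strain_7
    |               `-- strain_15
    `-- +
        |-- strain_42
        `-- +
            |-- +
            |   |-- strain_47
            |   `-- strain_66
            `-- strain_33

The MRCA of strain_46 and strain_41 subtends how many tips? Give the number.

26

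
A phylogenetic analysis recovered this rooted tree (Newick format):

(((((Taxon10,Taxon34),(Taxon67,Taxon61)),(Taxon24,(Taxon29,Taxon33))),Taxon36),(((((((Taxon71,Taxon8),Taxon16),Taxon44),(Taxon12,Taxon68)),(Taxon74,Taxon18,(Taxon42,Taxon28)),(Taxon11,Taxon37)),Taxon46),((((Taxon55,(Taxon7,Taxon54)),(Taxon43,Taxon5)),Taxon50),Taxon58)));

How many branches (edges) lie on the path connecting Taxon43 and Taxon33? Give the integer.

11

The MRCA of Taxon43 and Taxon33 is the root of the tree.
From Taxon43 up to that node: 6 branches. From Taxon33 up to the same node: 5 branches. Total: 6 + 5 = 11.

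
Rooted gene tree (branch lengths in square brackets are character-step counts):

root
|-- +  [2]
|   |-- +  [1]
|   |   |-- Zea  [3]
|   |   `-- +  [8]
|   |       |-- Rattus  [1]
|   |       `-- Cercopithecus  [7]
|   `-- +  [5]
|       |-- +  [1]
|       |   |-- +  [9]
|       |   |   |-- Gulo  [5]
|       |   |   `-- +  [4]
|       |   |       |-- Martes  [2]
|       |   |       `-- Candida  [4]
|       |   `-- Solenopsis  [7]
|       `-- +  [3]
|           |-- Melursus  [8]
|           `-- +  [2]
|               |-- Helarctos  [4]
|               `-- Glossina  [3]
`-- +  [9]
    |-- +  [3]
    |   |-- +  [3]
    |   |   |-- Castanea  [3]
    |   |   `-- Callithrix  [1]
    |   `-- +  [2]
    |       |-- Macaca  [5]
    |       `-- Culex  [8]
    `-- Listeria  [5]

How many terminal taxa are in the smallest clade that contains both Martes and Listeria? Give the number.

15

The MRCA of Martes and Listeria is the root, so the clade is the entire tree.
That clade contains 15 terminal taxa: Callithrix, Candida, Castanea, Cercopithecus, Culex, Glossina, Gulo, Helarctos, Listeria, Macaca, Martes, Melursus, Rattus, Solenopsis, Zea.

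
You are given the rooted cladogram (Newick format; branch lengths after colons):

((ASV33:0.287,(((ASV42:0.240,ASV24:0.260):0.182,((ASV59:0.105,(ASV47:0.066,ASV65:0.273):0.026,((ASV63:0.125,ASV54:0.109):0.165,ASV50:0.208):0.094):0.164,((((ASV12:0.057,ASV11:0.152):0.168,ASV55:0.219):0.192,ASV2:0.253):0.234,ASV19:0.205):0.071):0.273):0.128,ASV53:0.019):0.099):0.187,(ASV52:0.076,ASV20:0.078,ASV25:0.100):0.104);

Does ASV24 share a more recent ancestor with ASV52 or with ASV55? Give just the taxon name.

ASV55

The MRCA of ASV24 and ASV55 subtends ((ASV42,ASV24),((ASV59,(ASV47,ASV65),((ASV63,ASV54),ASV50)),((((ASV12,ASV11),ASV55),ASV2),ASV19))) (13 taxa).
The MRCA of ASV24 and ASV52 is the root, subtending the entire tree (18 taxa).
The first is nested inside the second, so ASV24 shares a more recent common ancestor with ASV55.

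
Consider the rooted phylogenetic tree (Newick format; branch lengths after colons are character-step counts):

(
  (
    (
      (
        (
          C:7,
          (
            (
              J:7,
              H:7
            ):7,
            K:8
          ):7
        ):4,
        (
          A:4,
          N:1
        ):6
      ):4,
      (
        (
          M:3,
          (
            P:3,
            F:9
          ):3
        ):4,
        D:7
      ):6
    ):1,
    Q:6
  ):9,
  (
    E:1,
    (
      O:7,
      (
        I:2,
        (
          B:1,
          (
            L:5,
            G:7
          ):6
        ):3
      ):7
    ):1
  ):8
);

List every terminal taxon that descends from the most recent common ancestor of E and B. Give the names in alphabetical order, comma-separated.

Tracing E: it sits inside (E,(O,(I,(B,(L,G))))).
Tracing B: it sits inside (B,(L,G)).
The smallest clade enclosing both is (E,(O,(I,(B,(L,G))))); the answer is its 6 terminal taxa in alphabetical order.

B, E, G, I, L, O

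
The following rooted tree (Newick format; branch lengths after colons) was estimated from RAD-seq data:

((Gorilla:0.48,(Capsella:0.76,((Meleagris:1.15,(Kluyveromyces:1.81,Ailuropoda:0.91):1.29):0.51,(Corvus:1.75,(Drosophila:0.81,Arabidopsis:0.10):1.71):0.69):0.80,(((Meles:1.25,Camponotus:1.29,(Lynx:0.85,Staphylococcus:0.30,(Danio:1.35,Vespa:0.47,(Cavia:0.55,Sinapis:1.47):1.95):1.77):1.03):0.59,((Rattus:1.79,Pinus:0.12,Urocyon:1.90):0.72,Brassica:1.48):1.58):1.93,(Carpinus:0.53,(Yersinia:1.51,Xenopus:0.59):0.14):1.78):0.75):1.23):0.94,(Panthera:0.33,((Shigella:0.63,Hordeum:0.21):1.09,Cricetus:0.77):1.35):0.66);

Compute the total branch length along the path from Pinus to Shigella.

The path runs Pinus → … → MRCA → … → Shigella; the MRCA is the root of the tree.
Branch lengths along that path: 0.12 + 0.72 + 1.58 + 1.93 + 0.75 + 1.23 + 0.94 + 0.66 + 1.35 + 1.09 + 0.63 = 11.00.

11.00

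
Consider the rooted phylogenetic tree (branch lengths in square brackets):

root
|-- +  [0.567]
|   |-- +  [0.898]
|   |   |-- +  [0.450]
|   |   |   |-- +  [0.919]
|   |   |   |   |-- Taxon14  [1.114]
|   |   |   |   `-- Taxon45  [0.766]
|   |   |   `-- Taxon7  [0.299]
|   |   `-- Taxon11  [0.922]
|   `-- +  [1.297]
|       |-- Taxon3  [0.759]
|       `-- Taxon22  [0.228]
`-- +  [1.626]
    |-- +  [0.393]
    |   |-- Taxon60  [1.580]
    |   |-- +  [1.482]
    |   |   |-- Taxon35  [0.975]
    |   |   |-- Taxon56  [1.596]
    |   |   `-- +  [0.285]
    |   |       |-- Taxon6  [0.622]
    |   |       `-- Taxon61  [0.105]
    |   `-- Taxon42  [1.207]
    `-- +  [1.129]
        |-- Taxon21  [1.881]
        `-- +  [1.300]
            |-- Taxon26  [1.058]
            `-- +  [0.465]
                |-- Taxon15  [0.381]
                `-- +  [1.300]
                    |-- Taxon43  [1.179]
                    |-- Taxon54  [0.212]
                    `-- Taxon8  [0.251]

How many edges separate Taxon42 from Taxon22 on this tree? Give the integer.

The MRCA of Taxon42 and Taxon22 is the root of the tree.
From Taxon42 up to that node: 3 branches. From Taxon22 up to the same node: 3 branches. Total: 3 + 3 = 6.

6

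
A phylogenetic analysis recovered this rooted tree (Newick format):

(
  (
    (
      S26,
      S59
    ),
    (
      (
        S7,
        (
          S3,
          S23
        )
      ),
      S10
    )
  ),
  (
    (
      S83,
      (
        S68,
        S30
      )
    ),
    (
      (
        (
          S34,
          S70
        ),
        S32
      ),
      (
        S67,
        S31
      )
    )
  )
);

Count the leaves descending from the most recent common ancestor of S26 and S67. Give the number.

14

The MRCA of S26 and S67 is the root, so the clade is the entire tree.
That clade contains 14 terminal taxa: S10, S23, S26, S3, S30, S31, S32, S34, S59, S67, S68, S7, S70, S83.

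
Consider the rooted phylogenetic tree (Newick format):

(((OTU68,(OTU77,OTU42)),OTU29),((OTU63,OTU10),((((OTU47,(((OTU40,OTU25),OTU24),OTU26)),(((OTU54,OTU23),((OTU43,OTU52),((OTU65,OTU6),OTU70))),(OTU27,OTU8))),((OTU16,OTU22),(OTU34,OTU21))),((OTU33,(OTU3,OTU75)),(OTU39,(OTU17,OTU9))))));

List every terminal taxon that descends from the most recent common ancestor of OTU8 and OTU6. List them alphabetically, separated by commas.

Tracing OTU8: it sits inside (OTU27,OTU8).
Tracing OTU6: it sits inside (OTU65,OTU6).
The smallest clade enclosing both is (((OTU54,OTU23),((OTU43,OTU52),((OTU65,OTU6),OTU70))),(OTU27,OTU8)); the answer is its 9 terminal taxa in alphabetical order.

OTU23, OTU27, OTU43, OTU52, OTU54, OTU6, OTU65, OTU70, OTU8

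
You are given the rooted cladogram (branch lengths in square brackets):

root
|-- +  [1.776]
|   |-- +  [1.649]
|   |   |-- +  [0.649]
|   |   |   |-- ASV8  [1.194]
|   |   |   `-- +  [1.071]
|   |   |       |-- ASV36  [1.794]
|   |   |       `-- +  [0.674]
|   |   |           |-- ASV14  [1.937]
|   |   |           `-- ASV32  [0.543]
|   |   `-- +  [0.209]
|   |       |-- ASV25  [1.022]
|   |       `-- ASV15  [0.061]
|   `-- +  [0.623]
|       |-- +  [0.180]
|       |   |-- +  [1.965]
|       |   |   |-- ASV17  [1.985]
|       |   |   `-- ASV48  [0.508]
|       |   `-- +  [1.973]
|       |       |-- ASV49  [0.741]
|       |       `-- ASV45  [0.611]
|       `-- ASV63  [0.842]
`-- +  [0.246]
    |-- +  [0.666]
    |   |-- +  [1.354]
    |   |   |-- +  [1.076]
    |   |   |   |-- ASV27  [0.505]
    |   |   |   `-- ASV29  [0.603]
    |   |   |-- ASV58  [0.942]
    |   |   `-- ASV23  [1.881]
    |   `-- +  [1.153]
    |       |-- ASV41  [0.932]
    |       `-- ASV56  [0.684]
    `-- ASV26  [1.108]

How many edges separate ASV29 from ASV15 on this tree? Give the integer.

9

The MRCA of ASV29 and ASV15 is the root of the tree.
From ASV29 up to that node: 5 branches. From ASV15 up to the same node: 4 branches. Total: 5 + 4 = 9.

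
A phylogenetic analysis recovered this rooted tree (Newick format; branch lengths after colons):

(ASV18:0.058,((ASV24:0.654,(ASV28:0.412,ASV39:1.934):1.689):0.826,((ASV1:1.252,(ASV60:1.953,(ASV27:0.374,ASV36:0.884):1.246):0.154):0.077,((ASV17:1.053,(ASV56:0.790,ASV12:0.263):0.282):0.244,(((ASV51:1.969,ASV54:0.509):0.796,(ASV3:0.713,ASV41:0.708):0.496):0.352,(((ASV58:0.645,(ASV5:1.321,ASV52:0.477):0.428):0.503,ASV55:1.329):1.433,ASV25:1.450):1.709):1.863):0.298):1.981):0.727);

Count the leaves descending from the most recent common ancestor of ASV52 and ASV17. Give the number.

12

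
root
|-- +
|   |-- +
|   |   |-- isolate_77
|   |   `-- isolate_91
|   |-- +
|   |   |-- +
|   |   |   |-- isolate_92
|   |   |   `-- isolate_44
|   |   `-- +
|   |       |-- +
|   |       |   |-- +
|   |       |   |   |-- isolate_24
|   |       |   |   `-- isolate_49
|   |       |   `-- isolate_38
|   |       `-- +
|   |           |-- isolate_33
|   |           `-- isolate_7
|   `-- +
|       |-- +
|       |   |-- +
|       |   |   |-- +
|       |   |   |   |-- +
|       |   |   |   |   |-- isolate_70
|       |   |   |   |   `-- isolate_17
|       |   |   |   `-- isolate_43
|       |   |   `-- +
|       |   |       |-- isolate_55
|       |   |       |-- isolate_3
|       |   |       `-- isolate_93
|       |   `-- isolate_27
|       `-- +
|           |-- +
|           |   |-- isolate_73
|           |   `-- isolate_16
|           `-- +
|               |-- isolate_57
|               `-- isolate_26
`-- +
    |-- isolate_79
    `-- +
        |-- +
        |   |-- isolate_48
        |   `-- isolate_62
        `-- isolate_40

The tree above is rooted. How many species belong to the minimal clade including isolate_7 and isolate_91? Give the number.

The MRCA of isolate_7 and isolate_91 is the node subtending ((isolate_77,isolate_91),((isolate_92,isolate_44),(((isolate_24,isolate_49),isolate_38),(isolate_33,isolate_7))),(((((isolate_70,isolate_17),isolate_43),(isolate_55,isolate_3,isolate_93)),isolate_27),((isolate_73,isolate_16),(isolate_57,isolate_26)))).
That clade contains 20 terminal taxa: isolate_16, isolate_17, isolate_24, isolate_26, isolate_27, isolate_3, isolate_33, isolate_38, isolate_43, isolate_44, isolate_49, isolate_55, isolate_57, isolate_7, isolate_70, isolate_73, isolate_77, isolate_91, isolate_92, isolate_93.

20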